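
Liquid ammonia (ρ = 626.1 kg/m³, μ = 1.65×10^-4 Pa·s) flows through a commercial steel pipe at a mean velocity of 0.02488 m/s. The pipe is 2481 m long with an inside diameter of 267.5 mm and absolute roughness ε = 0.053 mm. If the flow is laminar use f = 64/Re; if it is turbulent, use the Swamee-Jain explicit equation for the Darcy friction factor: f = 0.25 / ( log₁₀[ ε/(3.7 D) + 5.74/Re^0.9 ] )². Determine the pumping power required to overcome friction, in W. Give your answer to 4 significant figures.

Reynolds number Re = ρVD/μ = 626.1 · 0.02488 · 0.2675 / 0.000165 = 2.525e+04.
Re > 4000 → turbulent. Relative roughness ε/D = 5.3e-05/0.2675 = 0.000198. Swamee-Jain: f = 0.25/(log₁₀[0.000198/3.7 + 5.74/2.525e+04^0.9])² = 0.25/(log₁₀[5.35e-05 + 0.000626])² = 0.25/(-3.168)² = 0.02492.
Darcy-Weisbach: ΔP = f(L/D)(ρV²/2) = 0.02492·(2481/0.2675)·(626.1·0.02488²/2) = 0.02492·9275·0.1938 = 44.78 Pa.
Q = V·A = 0.02488·0.0562 = 0.001398 m³/s.
Pumping power P = QΔP = 0.001398·44.78 = 0.062617 W = 0.06262 W.

P ≈ 0.06262 W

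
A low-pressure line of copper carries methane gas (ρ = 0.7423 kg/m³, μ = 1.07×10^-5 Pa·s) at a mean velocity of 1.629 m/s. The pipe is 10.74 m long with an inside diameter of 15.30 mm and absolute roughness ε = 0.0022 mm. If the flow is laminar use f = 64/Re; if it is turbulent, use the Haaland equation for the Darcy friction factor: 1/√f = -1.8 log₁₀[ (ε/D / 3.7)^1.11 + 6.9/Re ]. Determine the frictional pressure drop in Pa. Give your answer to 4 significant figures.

Reynolds number Re = ρVD/μ = 0.7423 · 1.629 · 0.0153 / 1.07e-05 = 1729.
Re < 2300 → laminar flow, so f = 64/Re = 64/1729 = 0.03701 (the turbulent correlation is not needed).
Darcy-Weisbach: ΔP = f(L/D)(ρV²/2) = 0.03701·(10.74/0.0153)·(0.7423·1.629²/2) = 0.03701·702·0.9849 = 25.59 Pa.

ΔP ≈ 25.59 Pa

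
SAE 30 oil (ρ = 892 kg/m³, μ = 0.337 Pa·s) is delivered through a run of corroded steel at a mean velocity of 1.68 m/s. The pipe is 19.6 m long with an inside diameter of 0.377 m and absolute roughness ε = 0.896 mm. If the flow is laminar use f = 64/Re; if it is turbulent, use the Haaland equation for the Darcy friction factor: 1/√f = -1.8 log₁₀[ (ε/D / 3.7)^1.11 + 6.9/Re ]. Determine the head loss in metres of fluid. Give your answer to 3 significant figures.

h_f ≈ 0.286 m

Reynolds number Re = ρVD/μ = 892 · 1.68 · 0.377 / 0.337 = 1676.
Re < 2300 → laminar flow, so f = 64/Re = 64/1676 = 0.03818 (the turbulent correlation is not needed).
Darcy-Weisbach: ΔP = f(L/D)(ρV²/2) = 0.03818·(19.6/0.377)·(892·1.68²/2) = 0.03818·51.99·1259 = 2498 Pa.
Head loss h_f = ΔP/(ρg) = 2498/(892·9.81) = 0.286 m.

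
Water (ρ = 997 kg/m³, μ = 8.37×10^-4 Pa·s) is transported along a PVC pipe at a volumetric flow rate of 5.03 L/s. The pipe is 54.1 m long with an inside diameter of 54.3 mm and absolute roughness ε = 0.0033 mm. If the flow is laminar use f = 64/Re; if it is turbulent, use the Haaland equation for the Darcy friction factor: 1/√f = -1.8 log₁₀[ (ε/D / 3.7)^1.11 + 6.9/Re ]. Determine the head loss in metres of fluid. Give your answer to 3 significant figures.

Q = 5.03 L/s = 5.03/1000 = 0.00503 m³/s.
Cross-sectional area A = πD²/4 = π(0.0543)²/4 = 0.002316 m²; mean velocity V = Q/A = 0.00503/0.002316 = 2.172 m/s.
Reynolds number Re = ρVD/μ = 997 · 2.172 · 0.0543 / 0.000837 = 1.405e+05.
Re > 4000 → turbulent. Relative roughness ε/D = 3.3e-06/0.0543 = 6.08e-05. Haaland: 1/√f = -1.8 log₁₀[(6.08e-05/3.7)^1.11 + 6.9/1.405e+05] = -1.8 log₁₀[4.89e-06 + 4.91e-05] = 7.682, so f = 0.01695.
Darcy-Weisbach: ΔP = f(L/D)(ρV²/2) = 0.01695·(54.1/0.0543)·(997·2.172²/2) = 0.01695·996.3·2352 = 3.971e+04 Pa.
Head loss h_f = ΔP/(ρg) = 3.971e+04/(997·9.81) = 4.06 m.

h_f ≈ 4.06 m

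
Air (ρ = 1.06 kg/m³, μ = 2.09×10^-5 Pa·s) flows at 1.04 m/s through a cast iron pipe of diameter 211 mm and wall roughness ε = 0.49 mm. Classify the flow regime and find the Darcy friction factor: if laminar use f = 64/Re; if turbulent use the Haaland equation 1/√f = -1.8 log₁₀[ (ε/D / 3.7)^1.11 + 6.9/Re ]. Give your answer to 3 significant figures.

Re = ρVD/μ = 1.06·1.04·0.211/2.09e-05 = 1.113e+04.
Re > 4000 → turbulent. ε/D = 0.00049/0.211 = 0.00232; Haaland: 1/√f = -1.8 log₁₀[0.000279 + 0.00062] = 5.483, so f = 0.03326.

f ≈ 0.0333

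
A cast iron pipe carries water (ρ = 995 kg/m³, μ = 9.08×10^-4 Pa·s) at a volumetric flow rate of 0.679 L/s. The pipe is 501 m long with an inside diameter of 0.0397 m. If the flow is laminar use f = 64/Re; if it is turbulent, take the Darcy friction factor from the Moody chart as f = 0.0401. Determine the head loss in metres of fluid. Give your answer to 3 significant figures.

Q = 0.679 L/s = 0.679/1000 = 0.000679 m³/s.
Cross-sectional area A = πD²/4 = π(0.0397)²/4 = 0.001238 m²; mean velocity V = Q/A = 0.000679/0.001238 = 0.5485 m/s.
Reynolds number Re = ρVD/μ = 995 · 0.5485 · 0.0397 / 0.000908 = 2.386e+04.
Re > 4000 → turbulent; use the Moody-chart value f = 0.0401.
Darcy-Weisbach: ΔP = f(L/D)(ρV²/2) = 0.0401·(501/0.0397)·(995·0.5485²/2) = 0.0401·1.262e+04·149.7 = 7.575e+04 Pa.
Head loss h_f = ΔP/(ρg) = 7.575e+04/(995·9.81) = 7.76 m.

h_f ≈ 7.76 m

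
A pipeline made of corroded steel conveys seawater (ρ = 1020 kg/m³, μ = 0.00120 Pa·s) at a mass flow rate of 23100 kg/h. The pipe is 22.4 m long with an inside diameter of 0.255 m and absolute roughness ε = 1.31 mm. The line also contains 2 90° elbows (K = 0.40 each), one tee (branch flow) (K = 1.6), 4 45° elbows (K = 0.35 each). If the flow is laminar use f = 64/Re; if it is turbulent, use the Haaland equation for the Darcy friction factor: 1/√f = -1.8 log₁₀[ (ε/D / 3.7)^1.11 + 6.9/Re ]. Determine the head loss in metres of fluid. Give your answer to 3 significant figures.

h_f ≈ 0.00522 m

ṁ = 23100 kg/h = 23100/3600 = 6.417 kg/s.
A = πD²/4 = π(0.255)²/4 = 0.05107 m²; mean velocity V = ṁ/(ρA) = 6.417/(1020 · 0.05107) = 0.1232 m/s.
Reynolds number Re = ρVD/μ = 1020 · 0.1232 · 0.255 / 0.0012 = 2.67e+04.
Re > 4000 → turbulent. Relative roughness ε/D = 0.00131/0.255 = 0.00514. Haaland: 1/√f = -1.8 log₁₀[(0.00514/3.7)^1.11 + 6.9/2.67e+04] = -1.8 log₁₀[0.000673 + 0.000258] = 5.455, so f = 0.0336.
Total minor-loss coefficient ΣK = 2·0.4 + 1·1.6 + 4·0.35 = 3.8.
ΔP = [f·L/D + ΣK]·(ρV²/2) = [0.0336·22.4/0.255 + 3.8]·(1020·0.1232²/2) = [2.952 + 3.8]·7.738 = 52.25 Pa.
Head loss h_f = ΔP/(ρg) = 52.25/(1020·9.81) = 0.00522 m.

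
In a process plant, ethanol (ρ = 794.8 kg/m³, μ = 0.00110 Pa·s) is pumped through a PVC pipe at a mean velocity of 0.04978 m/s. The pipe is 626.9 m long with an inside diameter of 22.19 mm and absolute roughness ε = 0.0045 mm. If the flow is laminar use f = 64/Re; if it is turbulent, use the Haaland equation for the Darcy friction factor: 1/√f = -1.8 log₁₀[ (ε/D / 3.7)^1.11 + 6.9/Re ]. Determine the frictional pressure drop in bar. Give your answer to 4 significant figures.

Reynolds number Re = ρVD/μ = 794.8 · 0.04978 · 0.02219 / 0.0011 = 798.1.
Re < 2300 → laminar flow, so f = 64/Re = 64/798.1 = 0.08019 (the turbulent correlation is not needed).
Darcy-Weisbach: ΔP = f(L/D)(ρV²/2) = 0.08019·(626.9/0.02219)·(794.8·0.04978²/2) = 0.08019·2.825e+04·0.9848 = 2231 Pa.
ΔP = 2231 Pa = 0.02231 bar.

ΔP ≈ 0.02231 bar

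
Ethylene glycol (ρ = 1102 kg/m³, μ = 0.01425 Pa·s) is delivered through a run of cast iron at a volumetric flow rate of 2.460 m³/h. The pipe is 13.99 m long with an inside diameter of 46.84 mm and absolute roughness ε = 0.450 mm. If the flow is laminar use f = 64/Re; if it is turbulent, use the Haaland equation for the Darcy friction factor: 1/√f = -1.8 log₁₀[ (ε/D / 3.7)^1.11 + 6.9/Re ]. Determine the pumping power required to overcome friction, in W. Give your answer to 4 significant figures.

Q = 2.460 m³/h = 2.460/3600 = 0.0006833 m³/s.
Cross-sectional area A = πD²/4 = π(0.04684)²/4 = 0.001723 m²; mean velocity V = Q/A = 0.0006833/0.001723 = 0.3966 m/s.
Reynolds number Re = ρVD/μ = 1102 · 0.3966 · 0.04684 / 0.0143 = 1436.
Re < 2300 → laminar flow, so f = 64/Re = 64/1436 = 0.04455 (the turbulent correlation is not needed).
Darcy-Weisbach: ΔP = f(L/D)(ρV²/2) = 0.04455·(13.99/0.04684)·(1102·0.3966²/2) = 0.04455·298.7·86.65 = 1153 Pa.
Pumping power P = QΔP = 0.0006833·1153 = 0.78793 W = 0.7879 W.

P ≈ 0.7879 W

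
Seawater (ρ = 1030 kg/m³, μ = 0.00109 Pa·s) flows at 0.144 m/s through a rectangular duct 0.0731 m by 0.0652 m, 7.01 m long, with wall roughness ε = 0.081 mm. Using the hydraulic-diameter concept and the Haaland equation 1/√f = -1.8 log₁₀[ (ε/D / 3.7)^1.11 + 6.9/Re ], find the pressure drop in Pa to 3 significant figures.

Hydraulic diameter D_h = 4A/P = 4·(0.0731·0.0652)/(2·(0.0731+0.0652)) = 0.01906/0.2766 = 0.06892 m.
Re = ρVD_h/μ = 1030·0.144·0.06892/0.00109 = 9379.
ε/D_h = 8.1e-05/0.06892 = 0.00118; Haaland gives 1/√f = -1.8 log₁₀[0.000131+0.000736] = 5.512, so f = 0.03292.
ΔP = f(L/D_h)(ρV²/2) = 0.03292·7.01/0.06892·10.68 = 35.75 Pa.

ΔP ≈ 35.8 Pa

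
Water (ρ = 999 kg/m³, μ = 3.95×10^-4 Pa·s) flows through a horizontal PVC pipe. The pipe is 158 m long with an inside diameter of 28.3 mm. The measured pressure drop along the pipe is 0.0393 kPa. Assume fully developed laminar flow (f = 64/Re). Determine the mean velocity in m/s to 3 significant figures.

V ≈ 0.0158 m/s

For laminar flow, f = 64/Re with Re = ρVD/μ, so Darcy-Weisbach reduces to ΔP = 32μLV/D². Solving for V: V = ΔP·D²/(32μL) = 39.3·(0.0283)²/(32·0.000395·158) = 0.01576 m/s.
Check: Re = ρVD/μ = 999·0.01576·0.0283/0.000395 = 1128 < 2300, so the laminar assumption holds.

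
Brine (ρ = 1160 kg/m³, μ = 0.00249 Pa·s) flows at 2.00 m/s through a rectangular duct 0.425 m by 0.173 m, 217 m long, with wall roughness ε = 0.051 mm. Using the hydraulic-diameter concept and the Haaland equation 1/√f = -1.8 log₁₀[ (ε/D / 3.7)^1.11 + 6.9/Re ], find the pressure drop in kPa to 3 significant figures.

ΔP ≈ 34.0 kPa

Hydraulic diameter D_h = 4A/P = 4·(0.425·0.173)/(2·(0.425+0.173)) = 0.2941/1.196 = 0.2459 m.
Re = ρVD_h/μ = 1160·2·0.2459/0.00249 = 2.291e+05.
ε/D_h = 5.1e-05/0.2459 = 0.000207; Haaland gives 1/√f = -1.8 log₁₀[1.91e-05+3.01e-05] = 7.754, so f = 0.01663.
ΔP = f(L/D_h)(ρV²/2) = 0.01663·217/0.2459·2320 = 3.405e+04 Pa.
ΔP = 34.0 kPa.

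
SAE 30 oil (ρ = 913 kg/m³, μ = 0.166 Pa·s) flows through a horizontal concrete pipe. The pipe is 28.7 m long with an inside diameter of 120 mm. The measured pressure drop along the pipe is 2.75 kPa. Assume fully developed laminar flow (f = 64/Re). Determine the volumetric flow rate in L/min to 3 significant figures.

Q ≈ 176 L/min

For laminar flow, f = 64/Re with Re = ρVD/μ, so Darcy-Weisbach reduces to ΔP = 32μLV/D². Solving for V: V = ΔP·D²/(32μL) = 2750·(0.12)²/(32·0.166·28.7) = 0.2597 m/s.
Check: Re = ρVD/μ = 913·0.2597·0.12/0.166 = 171.4 < 2300, so the laminar assumption holds.
Q = V·A = 0.2597·(π/4·0.12²) = 0.002938 m³/s = 176 L/min.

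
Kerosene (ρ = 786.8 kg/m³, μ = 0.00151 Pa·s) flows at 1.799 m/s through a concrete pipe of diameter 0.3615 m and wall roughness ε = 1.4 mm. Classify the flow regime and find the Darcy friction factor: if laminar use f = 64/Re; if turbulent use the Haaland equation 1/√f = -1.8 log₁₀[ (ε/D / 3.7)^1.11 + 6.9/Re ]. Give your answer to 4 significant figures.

Re = ρVD/μ = 786.8·1.799·0.3615/0.00151 = 3.389e+05.
Re > 4000 → turbulent. ε/D = 0.0014/0.3615 = 0.00387; Haaland: 1/√f = -1.8 log₁₀[0.000492 + 2.04e-05] = 5.923, so f = 0.02851.

f ≈ 0.02851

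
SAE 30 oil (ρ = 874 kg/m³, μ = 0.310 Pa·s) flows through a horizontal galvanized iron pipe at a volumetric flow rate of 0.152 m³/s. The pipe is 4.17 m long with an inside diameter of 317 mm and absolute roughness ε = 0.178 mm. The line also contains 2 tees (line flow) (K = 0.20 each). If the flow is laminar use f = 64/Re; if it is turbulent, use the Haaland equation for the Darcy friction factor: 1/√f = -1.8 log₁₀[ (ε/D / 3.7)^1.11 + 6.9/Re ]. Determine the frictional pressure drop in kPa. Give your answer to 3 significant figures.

Cross-sectional area A = πD²/4 = π(0.317)²/4 = 0.07892 m²; mean velocity V = Q/A = 0.152/0.07892 = 1.926 m/s.
Reynolds number Re = ρVD/μ = 874 · 1.926 · 0.317 / 0.31 = 1721.
Re < 2300 → laminar flow, so f = 64/Re = 64/1721 = 0.03718 (the turbulent correlation is not needed).
Total minor-loss coefficient ΣK = 2·0.2 = 0.4.
ΔP = [f·L/D + ΣK]·(ρV²/2) = [0.03718·4.17/0.317 + 0.4]·(874·1.926²/2) = [0.4891 + 0.4]·1621 = 1441 Pa.
ΔP = 1441 Pa = 1.44 kPa.

ΔP ≈ 1.44 kPa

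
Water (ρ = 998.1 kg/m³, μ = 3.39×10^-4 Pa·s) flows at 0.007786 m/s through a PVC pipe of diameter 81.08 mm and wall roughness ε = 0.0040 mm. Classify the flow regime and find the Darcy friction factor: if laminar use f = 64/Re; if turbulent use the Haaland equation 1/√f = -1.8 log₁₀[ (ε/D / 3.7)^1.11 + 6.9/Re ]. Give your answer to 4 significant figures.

Re = ρVD/μ = 998.1·0.007786·0.08108/0.000339 = 1859.
Re < 2300 → laminar, so f = 64/Re = 0.03443 (roughness is irrelevant in laminar flow).

f ≈ 0.03443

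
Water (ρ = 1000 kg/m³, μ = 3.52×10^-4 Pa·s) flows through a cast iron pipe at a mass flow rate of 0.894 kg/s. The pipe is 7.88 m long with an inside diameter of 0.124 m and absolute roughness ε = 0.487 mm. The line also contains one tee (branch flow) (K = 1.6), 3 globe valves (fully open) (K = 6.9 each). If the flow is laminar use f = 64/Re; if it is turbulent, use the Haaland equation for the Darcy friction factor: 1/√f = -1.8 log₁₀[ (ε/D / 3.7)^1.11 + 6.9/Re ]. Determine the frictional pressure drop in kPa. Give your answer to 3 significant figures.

ΔP ≈ 0.0666 kPa

A = πD²/4 = π(0.124)²/4 = 0.01208 m²; mean velocity V = ṁ/(ρA) = 0.894/(1000 · 0.01208) = 0.07403 m/s.
Reynolds number Re = ρVD/μ = 1000 · 0.07403 · 0.124 / 0.000352 = 2.608e+04.
Re > 4000 → turbulent. Relative roughness ε/D = 0.000487/0.124 = 0.00393. Haaland: 1/√f = -1.8 log₁₀[(0.00393/3.7)^1.11 + 6.9/2.608e+04] = -1.8 log₁₀[0.0005 + 0.000265] = 5.61, so f = 0.03177.
Total minor-loss coefficient ΣK = 1·1.6 + 3·6.9 = 22.3.
ΔP = [f·L/D + ΣK]·(ρV²/2) = [0.03177·7.88/0.124 + 22.3]·(1000·0.07403²/2) = [2.019 + 22.3]·2.74 = 66.64 Pa.
ΔP = 66.64 Pa = 0.0666 kPa.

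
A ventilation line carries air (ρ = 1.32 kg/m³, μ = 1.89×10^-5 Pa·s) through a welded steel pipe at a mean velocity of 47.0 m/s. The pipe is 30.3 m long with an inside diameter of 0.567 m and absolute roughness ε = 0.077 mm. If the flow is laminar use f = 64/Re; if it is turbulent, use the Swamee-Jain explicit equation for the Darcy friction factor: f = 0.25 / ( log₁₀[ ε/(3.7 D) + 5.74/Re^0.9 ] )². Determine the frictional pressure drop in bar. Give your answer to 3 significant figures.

ΔP ≈ 0.0105 bar

Reynolds number Re = ρVD/μ = 1.32 · 47 · 0.567 / 1.89e-05 = 1.861e+06.
Re > 4000 → turbulent. Relative roughness ε/D = 7.7e-05/0.567 = 0.000136. Swamee-Jain: f = 0.25/(log₁₀[0.000136/3.7 + 5.74/1.861e+06^0.9])² = 0.25/(log₁₀[3.67e-05 + 1.31e-05])² = 0.25/(-4.303)² = 0.0135.
Darcy-Weisbach: ΔP = f(L/D)(ρV²/2) = 0.0135·(30.3/0.567)·(1.32·47²/2) = 0.0135·53.44·1458 = 1052 Pa.
ΔP = 1052 Pa = 0.0105 bar.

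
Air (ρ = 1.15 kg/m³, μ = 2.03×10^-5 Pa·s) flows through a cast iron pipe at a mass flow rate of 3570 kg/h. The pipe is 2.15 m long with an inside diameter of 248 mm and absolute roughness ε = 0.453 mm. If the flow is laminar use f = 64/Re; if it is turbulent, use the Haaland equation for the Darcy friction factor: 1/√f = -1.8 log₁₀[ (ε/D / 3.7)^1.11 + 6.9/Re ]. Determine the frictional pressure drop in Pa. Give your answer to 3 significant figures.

ΔP ≈ 37.5 Pa

ṁ = 3570 kg/h = 3570/3600 = 0.9917 kg/s.
A = πD²/4 = π(0.248)²/4 = 0.04831 m²; mean velocity V = ṁ/(ρA) = 0.9917/(1.15 · 0.04831) = 17.85 m/s.
Reynolds number Re = ρVD/μ = 1.15 · 17.85 · 0.248 / 2.03e-05 = 2.508e+05.
Re > 4000 → turbulent. Relative roughness ε/D = 0.000453/0.248 = 0.00183. Haaland: 1/√f = -1.8 log₁₀[(0.00183/3.7)^1.11 + 6.9/2.508e+05] = -1.8 log₁₀[0.000214 + 2.75e-05] = 6.512, so f = 0.02358.
Darcy-Weisbach: ΔP = f(L/D)(ρV²/2) = 0.02358·(2.15/0.248)·(1.15·17.85²/2) = 0.02358·8.669·183.2 = 37.46 Pa.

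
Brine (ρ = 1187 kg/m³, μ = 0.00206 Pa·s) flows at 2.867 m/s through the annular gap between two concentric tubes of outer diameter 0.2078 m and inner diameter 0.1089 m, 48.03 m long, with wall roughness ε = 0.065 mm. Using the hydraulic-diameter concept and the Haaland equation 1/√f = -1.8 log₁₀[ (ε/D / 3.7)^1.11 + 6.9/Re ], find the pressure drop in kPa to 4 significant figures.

ΔP ≈ 46.75 kPa

Hydraulic diameter D_h = 4A/P = D_o - D_i = 0.2078 - 0.1089 = 0.0989 m.
Re = ρVD_h/μ = 1187·2.867·0.0989/0.00206 = 1.634e+05.
ε/D_h = 6.5e-05/0.0989 = 0.000657; Haaland gives 1/√f = -1.8 log₁₀[6.87e-05+4.22e-05] = 7.119, so f = 0.01973.
ΔP = f(L/D_h)(ρV²/2) = 0.01973·48.03/0.0989·4878 = 4.675e+04 Pa.
ΔP = 46.75 kPa.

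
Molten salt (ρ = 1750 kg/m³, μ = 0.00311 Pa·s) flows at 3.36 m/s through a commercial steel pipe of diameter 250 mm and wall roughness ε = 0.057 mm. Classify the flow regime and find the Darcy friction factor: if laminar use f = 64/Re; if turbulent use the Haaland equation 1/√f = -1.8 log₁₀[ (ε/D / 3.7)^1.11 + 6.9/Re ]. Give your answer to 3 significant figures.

f ≈ 0.0156

Re = ρVD/μ = 1750·3.36·0.25/0.00311 = 4.727e+05.
Re > 4000 → turbulent. ε/D = 5.7e-05/0.25 = 0.000228; Haaland: 1/√f = -1.8 log₁₀[2.12e-05 + 1.46e-05] = 8.003, so f = 0.01561.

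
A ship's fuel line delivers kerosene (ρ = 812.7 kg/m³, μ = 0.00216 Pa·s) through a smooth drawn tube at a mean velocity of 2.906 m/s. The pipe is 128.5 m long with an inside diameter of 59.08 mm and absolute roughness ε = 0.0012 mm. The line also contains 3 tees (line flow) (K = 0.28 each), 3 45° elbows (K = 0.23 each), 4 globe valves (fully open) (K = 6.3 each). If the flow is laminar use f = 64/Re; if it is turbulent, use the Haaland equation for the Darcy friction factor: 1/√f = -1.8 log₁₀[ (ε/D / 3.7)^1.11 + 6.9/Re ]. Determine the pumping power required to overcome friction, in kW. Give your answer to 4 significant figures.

Reynolds number Re = ρVD/μ = 812.7 · 2.906 · 0.05908 / 0.00216 = 6.46e+04.
Re > 4000 → turbulent. Relative roughness ε/D = 1.2e-06/0.05908 = 2.03e-05. Haaland: 1/√f = -1.8 log₁₀[(2.03e-05/3.7)^1.11 + 6.9/6.46e+04] = -1.8 log₁₀[1.45e-06 + 0.000107] = 7.138, so f = 0.01963.
Total minor-loss coefficient ΣK = 3·0.28 + 3·0.23 + 4·6.3 = 26.7.
ΔP = [f·L/D + ΣK]·(ρV²/2) = [0.01963·128.5/0.05908 + 26.7]·(812.7·2.906²/2) = [42.69 + 26.7]·3432 = 2.382e+05 Pa.
Q = V·A = 2.906·0.002741 = 0.007966 m³/s.
Pumping power P = QΔP = 0.007966·2.382e+05 = 1897.7 W = 1.898 kW.

P ≈ 1.898 kW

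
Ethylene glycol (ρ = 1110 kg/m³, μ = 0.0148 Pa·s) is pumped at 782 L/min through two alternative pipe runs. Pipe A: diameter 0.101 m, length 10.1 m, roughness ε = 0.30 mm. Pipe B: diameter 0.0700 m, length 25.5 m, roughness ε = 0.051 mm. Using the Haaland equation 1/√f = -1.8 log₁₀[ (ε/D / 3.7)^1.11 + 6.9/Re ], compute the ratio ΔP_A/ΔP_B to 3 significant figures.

ΔP_A/ΔP_B ≈ 0.0765

Pipe A: V = Q/A = 0.01303/0.008012 = 1.627 m/s; Re = 1.232e+04; ε/D = 0.00297; Haaland → f = 0.03355; ΔP_A = f(L/D)(ρV²/2) = 4927 Pa.
Pipe B: V = Q/A = 0.01303/0.003848 = 3.387 m/s; Re = 1.778e+04; ε/D = 0.000729; Haaland → f = 0.02779; ΔP_B = f(L/D)(ρV²/2) = 6.445e+04 Pa.
ΔP_A/ΔP_B = 4927/6.445e+04 = 0.0765.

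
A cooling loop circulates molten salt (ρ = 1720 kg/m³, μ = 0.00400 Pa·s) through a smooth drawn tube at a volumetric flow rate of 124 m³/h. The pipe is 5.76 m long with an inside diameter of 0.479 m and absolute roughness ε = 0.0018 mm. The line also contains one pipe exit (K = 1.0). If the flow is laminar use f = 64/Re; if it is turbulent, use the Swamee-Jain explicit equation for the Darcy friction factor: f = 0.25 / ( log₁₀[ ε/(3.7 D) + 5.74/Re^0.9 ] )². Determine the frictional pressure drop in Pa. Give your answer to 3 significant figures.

Q = 124 m³/h = 124/3600 = 0.03444 m³/s.
Cross-sectional area A = πD²/4 = π(0.479)²/4 = 0.1802 m²; mean velocity V = Q/A = 0.03444/0.1802 = 0.1911 m/s.
Reynolds number Re = ρVD/μ = 1720 · 0.1911 · 0.479 / 0.004 = 3.937e+04.
Re > 4000 → turbulent. Relative roughness ε/D = 1.8e-06/0.479 = 3.76e-06. Swamee-Jain: f = 0.25/(log₁₀[3.76e-06/3.7 + 5.74/3.937e+04^0.9])² = 0.25/(log₁₀[1.02e-06 + 0.00042])² = 0.25/(-3.376)² = 0.02194.
Total minor-loss coefficient ΣK = 1·1 = 1.
ΔP = [f·L/D + ΣK]·(ρV²/2) = [0.02194·5.76/0.479 + 1]·(1720·0.1911²/2) = [0.2638 + 1]·31.42 = 39.71 Pa.

ΔP ≈ 39.7 Pa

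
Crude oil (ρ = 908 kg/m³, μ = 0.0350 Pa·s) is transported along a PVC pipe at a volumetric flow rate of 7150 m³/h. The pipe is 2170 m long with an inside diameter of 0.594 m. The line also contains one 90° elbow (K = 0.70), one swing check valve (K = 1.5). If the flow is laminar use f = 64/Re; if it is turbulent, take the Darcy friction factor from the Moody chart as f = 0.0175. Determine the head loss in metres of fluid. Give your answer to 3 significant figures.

Q = 7150 m³/h = 7150/3600 = 1.986 m³/s.
Cross-sectional area A = πD²/4 = π(0.594)²/4 = 0.2771 m²; mean velocity V = Q/A = 1.986/0.2771 = 7.167 m/s.
Reynolds number Re = ρVD/μ = 908 · 7.167 · 0.594 / 0.035 = 1.104e+05.
Re > 4000 → turbulent; use the Moody-chart value f = 0.0175.
Total minor-loss coefficient ΣK = 1·0.7 + 1·1.5 = 2.2.
ΔP = [f·L/D + ΣK]·(ρV²/2) = [0.0175·2170/0.594 + 2.2]·(908·7.167²/2) = [63.93 + 2.2]·2.332e+04 = 1.542e+06 Pa.
Head loss h_f = ΔP/(ρg) = 1.542e+06/(908·9.81) = 173 m.

h_f ≈ 173 m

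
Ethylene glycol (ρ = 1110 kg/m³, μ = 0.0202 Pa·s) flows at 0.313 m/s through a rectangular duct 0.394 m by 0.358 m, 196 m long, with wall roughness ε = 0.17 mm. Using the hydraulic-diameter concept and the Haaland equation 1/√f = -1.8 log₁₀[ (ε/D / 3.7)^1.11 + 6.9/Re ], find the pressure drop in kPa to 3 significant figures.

Hydraulic diameter D_h = 4A/P = 4·(0.394·0.358)/(2·(0.394+0.358)) = 0.5642/1.504 = 0.3751 m.
Re = ρVD_h/μ = 1110·0.313·0.3751/0.0202 = 6452.
ε/D_h = 0.00017/0.3751 = 0.000453; Haaland gives 1/√f = -1.8 log₁₀[4.55e-05+0.00107] = 5.315, so f = 0.0354.
ΔP = f(L/D_h)(ρV²/2) = 0.0354·196/0.3751·54.37 = 1006 Pa.
ΔP = 1.01 kPa.

ΔP ≈ 1.01 kPa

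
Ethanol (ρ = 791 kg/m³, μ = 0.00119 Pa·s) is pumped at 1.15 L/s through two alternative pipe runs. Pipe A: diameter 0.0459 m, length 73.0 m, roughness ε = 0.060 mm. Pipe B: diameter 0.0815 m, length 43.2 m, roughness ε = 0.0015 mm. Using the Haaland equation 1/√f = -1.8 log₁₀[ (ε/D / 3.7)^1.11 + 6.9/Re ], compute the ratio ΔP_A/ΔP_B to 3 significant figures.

ΔP_A/ΔP_B ≈ 28.3

Pipe A: V = Q/A = 0.00115/0.001655 = 0.695 m/s; Re = 2.12e+04; ε/D = 0.00131; Haaland → f = 0.02791; ΔP_A = f(L/D)(ρV²/2) = 8480 Pa.
Pipe B: V = Q/A = 0.00115/0.005217 = 0.2204 m/s; Re = 1.194e+04; ε/D = 1.84e-05; Haaland → f = 0.02945; ΔP_B = f(L/D)(ρV²/2) = 300 Pa.
ΔP_A/ΔP_B = 8480/300 = 28.3.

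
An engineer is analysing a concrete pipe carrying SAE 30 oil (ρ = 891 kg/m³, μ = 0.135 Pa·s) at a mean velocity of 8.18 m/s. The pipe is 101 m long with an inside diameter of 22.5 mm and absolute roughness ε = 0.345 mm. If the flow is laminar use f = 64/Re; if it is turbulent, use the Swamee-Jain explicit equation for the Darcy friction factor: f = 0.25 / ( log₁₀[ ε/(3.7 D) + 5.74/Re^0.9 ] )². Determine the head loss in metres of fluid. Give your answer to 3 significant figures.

h_f ≈ 807 m

Reynolds number Re = ρVD/μ = 891 · 8.18 · 0.0225 / 0.135 = 1215.
Re < 2300 → laminar flow, so f = 64/Re = 64/1215 = 0.05269 (the turbulent correlation is not needed).
Darcy-Weisbach: ΔP = f(L/D)(ρV²/2) = 0.05269·(101/0.0225)·(891·8.18²/2) = 0.05269·4489·2.981e+04 = 7.05e+06 Pa.
Head loss h_f = ΔP/(ρg) = 7.05e+06/(891·9.81) = 807 m.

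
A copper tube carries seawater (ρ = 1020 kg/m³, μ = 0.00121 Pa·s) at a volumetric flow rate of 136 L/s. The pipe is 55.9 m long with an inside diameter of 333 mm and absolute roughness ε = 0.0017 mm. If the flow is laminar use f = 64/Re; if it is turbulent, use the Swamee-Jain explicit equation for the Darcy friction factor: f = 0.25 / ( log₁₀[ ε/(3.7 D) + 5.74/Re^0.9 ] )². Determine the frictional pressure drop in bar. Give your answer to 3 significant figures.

ΔP ≈ 0.0281 bar

Q = 136 L/s = 136/1000 = 0.136 m³/s.
Cross-sectional area A = πD²/4 = π(0.333)²/4 = 0.08709 m²; mean velocity V = Q/A = 0.136/0.08709 = 1.562 m/s.
Reynolds number Re = ρVD/μ = 1020 · 1.562 · 0.333 / 0.00121 = 4.383e+05.
Re > 4000 → turbulent. Relative roughness ε/D = 1.7e-06/0.333 = 5.11e-06. Swamee-Jain: f = 0.25/(log₁₀[5.11e-06/3.7 + 5.74/4.383e+05^0.9])² = 0.25/(log₁₀[1.38e-06 + 4.8e-05])² = 0.25/(-4.306)² = 0.01348.
Darcy-Weisbach: ΔP = f(L/D)(ρV²/2) = 0.01348·(55.9/0.333)·(1020·1.562²/2) = 0.01348·167.9·1244 = 2814 Pa.
ΔP = 2814 Pa = 0.0281 bar.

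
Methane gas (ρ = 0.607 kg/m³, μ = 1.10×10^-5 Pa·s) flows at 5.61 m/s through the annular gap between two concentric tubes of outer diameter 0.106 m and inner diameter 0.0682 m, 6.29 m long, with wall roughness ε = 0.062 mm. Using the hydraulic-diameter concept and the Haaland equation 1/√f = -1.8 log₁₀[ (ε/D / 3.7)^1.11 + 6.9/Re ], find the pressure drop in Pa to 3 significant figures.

ΔP ≈ 50.8 Pa

Hydraulic diameter D_h = 4A/P = D_o - D_i = 0.106 - 0.0682 = 0.0378 m.
Re = ρVD_h/μ = 0.607·5.61·0.0378/1.1e-05 = 1.17e+04.
ε/D_h = 6.2e-05/0.0378 = 0.00164; Haaland gives 1/√f = -1.8 log₁₀[0.00019+0.00059] = 5.595, so f = 0.03195.
ΔP = f(L/D_h)(ρV²/2) = 0.03195·6.29/0.0378·9.552 = 50.77 Pa.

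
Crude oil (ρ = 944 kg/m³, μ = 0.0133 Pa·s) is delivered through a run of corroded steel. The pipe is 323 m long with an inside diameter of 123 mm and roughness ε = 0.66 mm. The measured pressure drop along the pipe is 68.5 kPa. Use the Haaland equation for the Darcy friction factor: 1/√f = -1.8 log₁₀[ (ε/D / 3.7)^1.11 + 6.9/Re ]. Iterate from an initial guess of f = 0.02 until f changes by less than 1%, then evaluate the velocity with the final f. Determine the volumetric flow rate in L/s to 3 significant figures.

Q ≈ 14.4 L/s

Rearranging Darcy-Weisbach: V = √(2·ΔP·D/(f·L·ρ)). With ε/D = 0.00066/0.123 = 0.00537, iterate starting from f = 0.02:
  f = 0.02 → V = √(2·6.85e+04·0.123/(0.02·323·944)) = 1.662 m/s; Re = ρVD/μ = 1.451e+04; f → 0.03602
  f = 0.03602 → V = 1.239 m/s; Re = 1.081e+04; f → 0.03743
  f = 0.03743 → V = 1.215 m/s; Re = 1.061e+04; f → 0.03754
Converged (Δf/f < 1%). With the final f = 0.03754: V = √(2·6.85e+04·0.123/(0.03754·323·944)) = 1.213 m/s.
Q = V·A = 1.213·(π/4·0.123²) = 0.01442 m³/s = 14.4 L/s.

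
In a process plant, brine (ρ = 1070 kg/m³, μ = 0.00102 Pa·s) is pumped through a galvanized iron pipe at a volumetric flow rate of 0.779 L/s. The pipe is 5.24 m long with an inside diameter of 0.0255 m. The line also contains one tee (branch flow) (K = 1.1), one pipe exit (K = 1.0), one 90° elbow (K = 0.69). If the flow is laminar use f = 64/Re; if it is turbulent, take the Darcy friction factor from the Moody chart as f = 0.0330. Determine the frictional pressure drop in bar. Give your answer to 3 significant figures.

Q = 0.779 L/s = 0.779/1000 = 0.000779 m³/s.
Cross-sectional area A = πD²/4 = π(0.0255)²/4 = 0.0005107 m²; mean velocity V = Q/A = 0.000779/0.0005107 = 1.525 m/s.
Reynolds number Re = ρVD/μ = 1070 · 1.525 · 0.0255 / 0.00102 = 4.08e+04.
Re > 4000 → turbulent; use the Moody-chart value f = 0.0330.
Total minor-loss coefficient ΣK = 1·1.1 + 1·1 + 1·0.69 = 2.79.
ΔP = [f·L/D + ΣK]·(ρV²/2) = [0.033·5.24/0.0255 + 2.79]·(1070·1.525²/2) = [6.781 + 2.79]·1245 = 1.191e+04 Pa.
ΔP = 1.191e+04 Pa = 0.119 bar.

ΔP ≈ 0.119 bar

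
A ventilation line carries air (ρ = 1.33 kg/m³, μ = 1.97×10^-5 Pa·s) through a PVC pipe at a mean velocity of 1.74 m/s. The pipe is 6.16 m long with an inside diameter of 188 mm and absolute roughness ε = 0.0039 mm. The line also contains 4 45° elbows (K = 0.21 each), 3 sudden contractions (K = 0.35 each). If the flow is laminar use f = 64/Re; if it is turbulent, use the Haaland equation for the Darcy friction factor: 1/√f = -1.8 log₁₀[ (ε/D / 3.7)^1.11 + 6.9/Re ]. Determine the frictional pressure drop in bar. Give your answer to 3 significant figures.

ΔP ≈ 5.46×10^-5 bar

Reynolds number Re = ρVD/μ = 1.33 · 1.74 · 0.188 / 1.97e-05 = 2.208e+04.
Re > 4000 → turbulent. Relative roughness ε/D = 3.9e-06/0.188 = 2.07e-05. Haaland: 1/√f = -1.8 log₁₀[(2.07e-05/3.7)^1.11 + 6.9/2.208e+04] = -1.8 log₁₀[1.48e-06 + 0.000312] = 6.306, so f = 0.02515.
Total minor-loss coefficient ΣK = 4·0.21 + 3·0.35 = 1.89.
ΔP = [f·L/D + ΣK]·(ρV²/2) = [0.02515·6.16/0.188 + 1.89]·(1.33·1.74²/2) = [0.824 + 1.89]·2.013 = 5.464 Pa.
ΔP = 5.464 Pa = 5.46×10^-5 bar.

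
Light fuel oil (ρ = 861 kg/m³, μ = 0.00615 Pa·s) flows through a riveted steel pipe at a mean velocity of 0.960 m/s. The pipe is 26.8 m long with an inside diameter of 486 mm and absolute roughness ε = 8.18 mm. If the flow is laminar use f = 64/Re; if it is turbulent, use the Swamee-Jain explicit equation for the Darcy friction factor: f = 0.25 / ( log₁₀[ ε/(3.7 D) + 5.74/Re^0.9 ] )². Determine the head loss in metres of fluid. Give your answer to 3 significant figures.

Reynolds number Re = ρVD/μ = 861 · 0.96 · 0.486 / 0.00615 = 6.532e+04.
Re > 4000 → turbulent. Relative roughness ε/D = 0.00818/0.486 = 0.0168. Swamee-Jain: f = 0.25/(log₁₀[0.0168/3.7 + 5.74/6.532e+04^0.9])² = 0.25/(log₁₀[0.00455 + 0.000266])² = 0.25/(-2.317)² = 0.04655.
Darcy-Weisbach: ΔP = f(L/D)(ρV²/2) = 0.04655·(26.8/0.486)·(861·0.96²/2) = 0.04655·55.14·396.7 = 1018 Pa.
Head loss h_f = ΔP/(ρg) = 1018/(861·9.81) = 0.121 m.

h_f ≈ 0.121 m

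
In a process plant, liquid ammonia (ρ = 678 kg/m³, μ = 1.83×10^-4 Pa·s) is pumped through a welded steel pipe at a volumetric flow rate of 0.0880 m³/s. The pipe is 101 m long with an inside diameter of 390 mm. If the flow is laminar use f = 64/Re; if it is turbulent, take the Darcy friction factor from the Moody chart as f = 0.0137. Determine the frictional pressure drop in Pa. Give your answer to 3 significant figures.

Cross-sectional area A = πD²/4 = π(0.39)²/4 = 0.1195 m²; mean velocity V = Q/A = 0.088/0.1195 = 0.7367 m/s.
Reynolds number Re = ρVD/μ = 678 · 0.7367 · 0.39 / 0.000183 = 1.064e+06.
Re > 4000 → turbulent; use the Moody-chart value f = 0.0137.
Darcy-Weisbach: ΔP = f(L/D)(ρV²/2) = 0.0137·(101/0.39)·(678·0.7367²/2) = 0.0137·259·184 = 652.7 Pa.

ΔP ≈ 653 Pa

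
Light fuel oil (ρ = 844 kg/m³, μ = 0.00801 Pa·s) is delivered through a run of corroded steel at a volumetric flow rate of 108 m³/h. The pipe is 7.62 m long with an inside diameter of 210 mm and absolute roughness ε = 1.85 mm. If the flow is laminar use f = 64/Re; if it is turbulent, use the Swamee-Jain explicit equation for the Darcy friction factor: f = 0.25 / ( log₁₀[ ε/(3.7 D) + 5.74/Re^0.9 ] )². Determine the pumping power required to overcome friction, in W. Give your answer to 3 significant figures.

P ≈ 13.8 W

Q = 108 m³/h = 108/3600 = 0.03 m³/s.
Cross-sectional area A = πD²/4 = π(0.21)²/4 = 0.03464 m²; mean velocity V = Q/A = 0.03/0.03464 = 0.8661 m/s.
Reynolds number Re = ρVD/μ = 844 · 0.8661 · 0.21 / 0.00801 = 1.917e+04.
Re > 4000 → turbulent. Relative roughness ε/D = 0.00185/0.21 = 0.00881. Swamee-Jain: f = 0.25/(log₁₀[0.00881/3.7 + 5.74/1.917e+04^0.9])² = 0.25/(log₁₀[0.00238 + 0.000803])² = 0.25/(-2.497)² = 0.04009.
Darcy-Weisbach: ΔP = f(L/D)(ρV²/2) = 0.04009·(7.62/0.21)·(844·0.8661²/2) = 0.04009·36.29·316.6 = 460.6 Pa.
Pumping power P = QΔP = 0.03·460.6 = 13.82 W = 13.8 W.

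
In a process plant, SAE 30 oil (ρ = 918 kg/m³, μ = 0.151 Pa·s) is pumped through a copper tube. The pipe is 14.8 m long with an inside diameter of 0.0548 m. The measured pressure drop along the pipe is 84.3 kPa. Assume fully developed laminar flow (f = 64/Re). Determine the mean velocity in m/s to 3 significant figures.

V ≈ 3.54 m/s

For laminar flow, f = 64/Re with Re = ρVD/μ, so Darcy-Weisbach reduces to ΔP = 32μLV/D². Solving for V: V = ΔP·D²/(32μL) = 8.43e+04·(0.0548)²/(32·0.151·14.8) = 3.54 m/s.
Check: Re = ρVD/μ = 918·3.54·0.0548/0.151 = 1179 < 2300, so the laminar assumption holds.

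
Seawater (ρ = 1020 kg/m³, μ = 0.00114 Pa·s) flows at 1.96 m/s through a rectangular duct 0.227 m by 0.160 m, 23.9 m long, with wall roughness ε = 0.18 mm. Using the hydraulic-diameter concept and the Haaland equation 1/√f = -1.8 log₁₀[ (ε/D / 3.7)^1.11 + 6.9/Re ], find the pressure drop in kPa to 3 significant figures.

ΔP ≈ 5.06 kPa

Hydraulic diameter D_h = 4A/P = 4·(0.227·0.16)/(2·(0.227+0.16)) = 0.1453/0.774 = 0.1877 m.
Re = ρVD_h/μ = 1020·1.96·0.1877/0.00114 = 3.292e+05.
ε/D_h = 0.00018/0.1877 = 0.000959; Haaland gives 1/√f = -1.8 log₁₀[0.000104+2.1e-05] = 7.023, so f = 0.02028.
ΔP = f(L/D_h)(ρV²/2) = 0.02028·23.9/0.1877·1959 = 5058 Pa.
ΔP = 5.06 kPa.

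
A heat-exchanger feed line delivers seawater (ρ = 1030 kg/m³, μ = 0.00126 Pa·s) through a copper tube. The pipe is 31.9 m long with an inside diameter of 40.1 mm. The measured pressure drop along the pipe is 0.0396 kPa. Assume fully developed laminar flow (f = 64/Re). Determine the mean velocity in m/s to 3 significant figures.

V ≈ 0.0495 m/s

For laminar flow, f = 64/Re with Re = ρVD/μ, so Darcy-Weisbach reduces to ΔP = 32μLV/D². Solving for V: V = ΔP·D²/(32μL) = 39.6·(0.0401)²/(32·0.00126·31.9) = 0.04951 m/s.
Check: Re = ρVD/μ = 1030·0.04951·0.0401/0.00126 = 1623 < 2300, so the laminar assumption holds.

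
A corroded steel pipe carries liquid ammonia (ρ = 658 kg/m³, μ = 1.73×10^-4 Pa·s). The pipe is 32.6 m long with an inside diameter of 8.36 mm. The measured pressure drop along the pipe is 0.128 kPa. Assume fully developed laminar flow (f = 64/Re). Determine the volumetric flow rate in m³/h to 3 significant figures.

For laminar flow, f = 64/Re with Re = ρVD/μ, so Darcy-Weisbach reduces to ΔP = 32μLV/D². Solving for V: V = ΔP·D²/(32μL) = 128·(0.00836)²/(32·0.000173·32.6) = 0.04957 m/s.
Check: Re = ρVD/μ = 658·0.04957·0.00836/0.000173 = 1576 < 2300, so the laminar assumption holds.
Q = V·A = 0.04957·(π/4·0.00836²) = 2.721e-06 m³/s = 0.00980 m³/h.

Q ≈ 0.00980 m³/h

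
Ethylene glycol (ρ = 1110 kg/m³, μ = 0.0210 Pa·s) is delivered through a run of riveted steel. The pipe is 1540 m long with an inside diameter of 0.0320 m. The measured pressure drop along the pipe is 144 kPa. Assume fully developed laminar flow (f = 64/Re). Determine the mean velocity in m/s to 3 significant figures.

For laminar flow, f = 64/Re with Re = ρVD/μ, so Darcy-Weisbach reduces to ΔP = 32μLV/D². Solving for V: V = ΔP·D²/(32μL) = 1.44e+05·(0.032)²/(32·0.021·1540) = 0.1425 m/s.
Check: Re = ρVD/μ = 1110·0.1425·0.032/0.021 = 241 < 2300, so the laminar assumption holds.

V ≈ 0.142 m/s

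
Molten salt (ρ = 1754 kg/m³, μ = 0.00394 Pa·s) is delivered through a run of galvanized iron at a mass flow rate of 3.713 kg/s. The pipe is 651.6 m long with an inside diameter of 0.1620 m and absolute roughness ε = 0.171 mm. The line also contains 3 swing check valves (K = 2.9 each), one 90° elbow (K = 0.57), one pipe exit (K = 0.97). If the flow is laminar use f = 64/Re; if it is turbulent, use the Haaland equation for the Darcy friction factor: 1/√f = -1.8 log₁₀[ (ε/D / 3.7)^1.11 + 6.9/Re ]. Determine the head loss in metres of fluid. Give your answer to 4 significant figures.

A = πD²/4 = π(0.162)²/4 = 0.02061 m²; mean velocity V = ṁ/(ρA) = 3.713/(1754 · 0.02061) = 0.1027 m/s.
Reynolds number Re = ρVD/μ = 1754 · 0.1027 · 0.162 / 0.00394 = 7407.
Re > 4000 → turbulent. Relative roughness ε/D = 0.000171/0.162 = 0.00106. Haaland: 1/√f = -1.8 log₁₀[(0.00106/3.7)^1.11 + 6.9/7407] = -1.8 log₁₀[0.000116 + 0.000932] = 5.363, so f = 0.03476.
Total minor-loss coefficient ΣK = 3·2.9 + 1·0.57 + 1·0.97 = 10.2.
ΔP = [f·L/D + ΣK]·(ρV²/2) = [0.03476·651.6/0.162 + 10.2]·(1754·0.1027²/2) = [139.8 + 10.2]·9.25 = 1388 Pa.
Head loss h_f = ΔP/(ρg) = 1388/(1754·9.81) = 0.08067 m.

h_f ≈ 0.08067 m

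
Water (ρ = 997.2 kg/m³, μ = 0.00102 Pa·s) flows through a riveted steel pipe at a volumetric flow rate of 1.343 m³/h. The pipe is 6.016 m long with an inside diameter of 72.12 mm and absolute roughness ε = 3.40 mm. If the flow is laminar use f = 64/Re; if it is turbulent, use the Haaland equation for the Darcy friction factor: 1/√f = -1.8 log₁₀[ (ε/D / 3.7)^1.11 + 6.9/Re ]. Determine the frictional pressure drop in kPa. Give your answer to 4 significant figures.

Q = 1.343 m³/h = 1.343/3600 = 0.0003731 m³/s.
Cross-sectional area A = πD²/4 = π(0.07212)²/4 = 0.004085 m²; mean velocity V = Q/A = 0.0003731/0.004085 = 0.09132 m/s.
Reynolds number Re = ρVD/μ = 997.2 · 0.09132 · 0.07212 / 0.00102 = 6439.
Re > 4000 → turbulent. Relative roughness ε/D = 0.0034/0.07212 = 0.0471. Haaland: 1/√f = -1.8 log₁₀[(0.0471/3.7)^1.11 + 6.9/6439] = -1.8 log₁₀[0.00788 + 0.00107] = 3.686, so f = 0.0736.
Darcy-Weisbach: ΔP = f(L/D)(ρV²/2) = 0.0736·(6.016/0.07212)·(997.2·0.09132²/2) = 0.0736·83.42·4.158 = 25.53 Pa.
ΔP = 25.53 Pa = 0.02553 kPa.

ΔP ≈ 0.02553 kPa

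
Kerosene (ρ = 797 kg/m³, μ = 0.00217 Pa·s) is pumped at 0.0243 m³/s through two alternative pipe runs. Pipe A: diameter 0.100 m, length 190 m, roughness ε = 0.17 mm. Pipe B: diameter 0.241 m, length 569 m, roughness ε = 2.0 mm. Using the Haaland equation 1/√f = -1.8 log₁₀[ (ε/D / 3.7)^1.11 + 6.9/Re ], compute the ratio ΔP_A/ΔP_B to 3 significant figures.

Pipe A: V = Q/A = 0.0243/0.007854 = 3.094 m/s; Re = 1.136e+05; ε/D = 0.0017; Haaland → f = 0.02397; ΔP_A = f(L/D)(ρV²/2) = 1.737e+05 Pa.
Pipe B: V = Q/A = 0.0243/0.04562 = 0.5327 m/s; Re = 4.715e+04; ε/D = 0.0083; Haaland → f = 0.03699; ΔP_B = f(L/D)(ρV²/2) = 9877 Pa.
ΔP_A/ΔP_B = 1.737e+05/9877 = 17.6.

ΔP_A/ΔP_B ≈ 17.6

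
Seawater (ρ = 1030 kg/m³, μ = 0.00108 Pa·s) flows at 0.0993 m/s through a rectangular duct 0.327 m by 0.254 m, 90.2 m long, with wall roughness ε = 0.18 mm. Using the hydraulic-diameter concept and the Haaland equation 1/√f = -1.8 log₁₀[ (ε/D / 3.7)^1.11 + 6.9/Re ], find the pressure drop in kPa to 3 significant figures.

Hydraulic diameter D_h = 4A/P = 4·(0.327·0.254)/(2·(0.327+0.254)) = 0.3322/1.162 = 0.2859 m.
Re = ρVD_h/μ = 1030·0.0993·0.2859/0.00108 = 2.708e+04.
ε/D_h = 0.00018/0.2859 = 0.00063; Haaland gives 1/√f = -1.8 log₁₀[6.55e-05+0.000255] = 6.29, so f = 0.02528.
ΔP = f(L/D_h)(ρV²/2) = 0.02528·90.2/0.2859·5.078 = 40.49 Pa.
ΔP = 0.0405 kPa.

ΔP ≈ 0.0405 kPa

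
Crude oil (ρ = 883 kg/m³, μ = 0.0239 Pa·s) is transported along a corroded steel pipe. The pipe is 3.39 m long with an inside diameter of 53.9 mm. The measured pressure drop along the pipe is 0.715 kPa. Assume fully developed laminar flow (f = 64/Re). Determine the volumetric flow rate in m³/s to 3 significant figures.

Q ≈ 0.00183 m³/s

For laminar flow, f = 64/Re with Re = ρVD/μ, so Darcy-Weisbach reduces to ΔP = 32μLV/D². Solving for V: V = ΔP·D²/(32μL) = 715·(0.0539)²/(32·0.0239·3.39) = 0.8012 m/s.
Check: Re = ρVD/μ = 883·0.8012·0.0539/0.0239 = 1595 < 2300, so the laminar assumption holds.
Q = V·A = 0.8012·(π/4·0.0539²) = 0.001828 m³/s = 0.00183 m³/s.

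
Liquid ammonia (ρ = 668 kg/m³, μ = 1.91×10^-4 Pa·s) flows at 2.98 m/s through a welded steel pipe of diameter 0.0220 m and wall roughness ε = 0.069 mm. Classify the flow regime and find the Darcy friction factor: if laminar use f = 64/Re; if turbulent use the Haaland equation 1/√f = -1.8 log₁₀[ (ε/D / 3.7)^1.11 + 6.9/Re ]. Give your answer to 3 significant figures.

f ≈ 0.0271

Re = ρVD/μ = 668·2.98·0.022/0.000191 = 2.293e+05.
Re > 4000 → turbulent. ε/D = 6.9e-05/0.022 = 0.00314; Haaland: 1/√f = -1.8 log₁₀[0.000389 + 3.01e-05] = 6.079, so f = 0.02706.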